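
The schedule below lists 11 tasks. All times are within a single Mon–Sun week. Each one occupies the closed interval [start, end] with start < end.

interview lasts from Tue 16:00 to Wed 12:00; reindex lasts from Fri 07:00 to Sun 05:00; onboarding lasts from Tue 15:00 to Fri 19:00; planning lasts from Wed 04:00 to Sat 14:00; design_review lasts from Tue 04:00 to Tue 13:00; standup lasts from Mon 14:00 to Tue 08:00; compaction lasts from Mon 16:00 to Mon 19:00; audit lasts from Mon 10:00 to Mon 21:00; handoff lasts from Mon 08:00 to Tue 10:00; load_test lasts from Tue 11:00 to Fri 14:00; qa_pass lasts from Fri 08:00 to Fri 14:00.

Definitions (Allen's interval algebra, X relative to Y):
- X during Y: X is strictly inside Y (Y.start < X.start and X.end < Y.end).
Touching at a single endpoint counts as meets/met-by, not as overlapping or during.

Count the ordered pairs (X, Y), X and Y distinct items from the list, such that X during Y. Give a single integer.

10

Checking all 110 ordered pairs for relation 'during'; matching pairs in alphabetical order:
(audit, handoff): audit during handoff ✓
(compaction, audit): compaction during audit ✓
(compaction, handoff): compaction during handoff ✓
(compaction, standup): compaction during standup ✓
(interview, load_test): interview during load_test ✓
(interview, onboarding): interview during onboarding ✓
(qa_pass, onboarding): qa_pass during onboarding ✓
(qa_pass, planning): qa_pass during planning ✓
(qa_pass, reindex): qa_pass during reindex ✓
(standup, handoff): standup during handoff ✓
Count: 10.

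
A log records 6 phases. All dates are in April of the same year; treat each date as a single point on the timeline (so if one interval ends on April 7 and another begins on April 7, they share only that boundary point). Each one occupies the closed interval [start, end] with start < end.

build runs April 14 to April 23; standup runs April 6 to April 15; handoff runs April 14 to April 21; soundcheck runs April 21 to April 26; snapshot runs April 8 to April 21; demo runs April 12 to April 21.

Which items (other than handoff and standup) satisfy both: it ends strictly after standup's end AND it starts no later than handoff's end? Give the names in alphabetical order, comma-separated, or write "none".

build, demo, snapshot, soundcheck

Conditions: its end is strictly after standup's end (X.end > April 15) AND its start is no later than handoff's end (X.start <= April 21).
build: end April 23 > April 15? ✓; start April 14 <= April 21? ✓ → yes.
demo: end April 21 > April 15? ✓; start April 12 <= April 21? ✓ → yes.
snapshot: end April 21 > April 15? ✓; start April 8 <= April 21? ✓ → yes.
soundcheck: end April 26 > April 15? ✓; start April 21 <= April 21? ✓ → yes.
Result: build, demo, snapshot, soundcheck.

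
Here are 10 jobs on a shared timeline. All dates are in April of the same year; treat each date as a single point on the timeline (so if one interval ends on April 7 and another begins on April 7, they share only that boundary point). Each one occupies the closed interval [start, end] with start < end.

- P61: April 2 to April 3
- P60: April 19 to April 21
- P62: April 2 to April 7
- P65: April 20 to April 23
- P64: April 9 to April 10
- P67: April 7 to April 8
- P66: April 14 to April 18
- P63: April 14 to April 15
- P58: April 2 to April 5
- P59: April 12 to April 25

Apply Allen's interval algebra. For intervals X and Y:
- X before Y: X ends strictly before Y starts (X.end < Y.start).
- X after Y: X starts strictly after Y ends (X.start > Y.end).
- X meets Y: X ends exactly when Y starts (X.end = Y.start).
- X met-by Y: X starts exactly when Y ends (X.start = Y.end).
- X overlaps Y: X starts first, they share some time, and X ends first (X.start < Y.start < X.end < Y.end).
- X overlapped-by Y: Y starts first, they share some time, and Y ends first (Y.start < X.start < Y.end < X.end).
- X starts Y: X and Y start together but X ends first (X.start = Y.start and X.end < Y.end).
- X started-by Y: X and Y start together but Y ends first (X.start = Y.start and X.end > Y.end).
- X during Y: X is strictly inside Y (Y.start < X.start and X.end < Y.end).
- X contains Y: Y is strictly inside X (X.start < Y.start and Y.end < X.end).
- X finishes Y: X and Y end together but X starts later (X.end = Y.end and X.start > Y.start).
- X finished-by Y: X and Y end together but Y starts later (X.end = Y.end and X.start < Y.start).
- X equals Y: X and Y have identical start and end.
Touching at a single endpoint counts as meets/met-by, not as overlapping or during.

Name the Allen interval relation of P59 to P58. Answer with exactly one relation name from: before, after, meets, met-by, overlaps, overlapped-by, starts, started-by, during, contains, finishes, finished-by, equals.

after

P59 = [April 12, April 25]; P58 = [April 2, April 5].
Compare endpoints: P59.start > P58.start, P59.start > P58.end, P59.end > P58.start, P59.end > P58.end.
That pattern is 'after'.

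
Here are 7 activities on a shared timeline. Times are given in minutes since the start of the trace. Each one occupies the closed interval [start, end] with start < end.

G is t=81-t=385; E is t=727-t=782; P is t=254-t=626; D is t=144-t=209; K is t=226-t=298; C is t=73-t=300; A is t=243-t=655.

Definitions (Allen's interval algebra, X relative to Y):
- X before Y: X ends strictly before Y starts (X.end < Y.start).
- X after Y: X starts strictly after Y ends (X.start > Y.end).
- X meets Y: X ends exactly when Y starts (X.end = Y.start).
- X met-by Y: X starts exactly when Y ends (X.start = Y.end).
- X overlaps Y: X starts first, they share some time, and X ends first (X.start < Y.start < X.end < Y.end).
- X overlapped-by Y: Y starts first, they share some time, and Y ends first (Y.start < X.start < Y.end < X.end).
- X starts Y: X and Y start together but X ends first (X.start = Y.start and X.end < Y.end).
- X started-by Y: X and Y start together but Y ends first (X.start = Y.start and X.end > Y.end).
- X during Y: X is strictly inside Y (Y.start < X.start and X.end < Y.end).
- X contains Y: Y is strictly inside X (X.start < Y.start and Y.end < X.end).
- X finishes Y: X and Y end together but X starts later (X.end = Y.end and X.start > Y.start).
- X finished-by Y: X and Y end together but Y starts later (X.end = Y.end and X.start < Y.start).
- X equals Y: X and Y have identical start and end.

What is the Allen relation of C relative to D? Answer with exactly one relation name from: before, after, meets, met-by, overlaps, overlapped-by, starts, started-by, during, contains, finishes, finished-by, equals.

C = [t=73, t=300]; D = [t=144, t=209].
Compare endpoints: C.start < D.start, C.start < D.end, C.end > D.start, C.end > D.end.
That pattern is 'contains'.

contains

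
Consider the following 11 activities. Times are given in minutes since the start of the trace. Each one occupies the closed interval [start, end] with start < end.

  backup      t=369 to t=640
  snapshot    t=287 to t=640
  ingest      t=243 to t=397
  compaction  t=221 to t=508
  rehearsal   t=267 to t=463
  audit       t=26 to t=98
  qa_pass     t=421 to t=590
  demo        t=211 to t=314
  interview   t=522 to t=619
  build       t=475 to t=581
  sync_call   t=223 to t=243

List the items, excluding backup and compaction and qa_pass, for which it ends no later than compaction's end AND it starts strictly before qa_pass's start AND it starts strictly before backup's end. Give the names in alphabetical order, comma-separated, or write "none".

audit, demo, ingest, rehearsal, sync_call

Conditions: its end is no later than compaction's end (X.end <= t=508) AND its start is strictly before qa_pass's start (X.start < t=421) AND its start is strictly before backup's end (X.start < t=640).
audit: end t=98 <= t=508? ✓; start t=26 < t=421? ✓; start t=26 < t=640? ✓ → yes.
build: end t=581 <= t=508? ✗; start t=475 < t=421? ✗; start t=475 < t=640? ✓ → no.
demo: end t=314 <= t=508? ✓; start t=211 < t=421? ✓; start t=211 < t=640? ✓ → yes.
ingest: end t=397 <= t=508? ✓; start t=243 < t=421? ✓; start t=243 < t=640? ✓ → yes.
interview: end t=619 <= t=508? ✗; start t=522 < t=421? ✗; start t=522 < t=640? ✓ → no.
rehearsal: end t=463 <= t=508? ✓; start t=267 < t=421? ✓; start t=267 < t=640? ✓ → yes.
snapshot: end t=640 <= t=508? ✗; start t=287 < t=421? ✓; start t=287 < t=640? ✓ → no.
sync_call: end t=243 <= t=508? ✓; start t=223 < t=421? ✓; start t=223 < t=640? ✓ → yes.
Result: audit, demo, ingest, rehearsal, sync_call.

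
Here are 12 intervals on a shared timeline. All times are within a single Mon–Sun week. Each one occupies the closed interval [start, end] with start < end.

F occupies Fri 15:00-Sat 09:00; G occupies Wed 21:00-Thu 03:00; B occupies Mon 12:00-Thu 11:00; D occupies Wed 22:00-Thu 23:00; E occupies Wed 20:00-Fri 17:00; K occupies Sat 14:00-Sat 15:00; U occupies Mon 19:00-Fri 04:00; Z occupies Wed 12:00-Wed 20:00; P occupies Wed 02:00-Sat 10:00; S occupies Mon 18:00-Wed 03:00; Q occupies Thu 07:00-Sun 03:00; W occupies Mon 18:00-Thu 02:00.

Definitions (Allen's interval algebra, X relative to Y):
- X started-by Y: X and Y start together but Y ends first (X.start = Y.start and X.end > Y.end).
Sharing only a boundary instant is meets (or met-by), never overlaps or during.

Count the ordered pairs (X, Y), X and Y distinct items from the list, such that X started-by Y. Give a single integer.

Checking all 132 ordered pairs for relation 'started-by'; matching pairs in alphabetical order:
(W, S): W started-by S ✓
Count: 1.

1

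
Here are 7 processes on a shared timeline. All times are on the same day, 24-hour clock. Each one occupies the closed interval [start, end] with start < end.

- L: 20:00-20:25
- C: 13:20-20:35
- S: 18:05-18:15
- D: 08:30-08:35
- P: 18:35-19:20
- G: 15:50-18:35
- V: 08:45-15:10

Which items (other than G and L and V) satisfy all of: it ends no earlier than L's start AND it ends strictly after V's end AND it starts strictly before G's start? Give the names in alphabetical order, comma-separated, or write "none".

Conditions: its end is no earlier than L's start (X.end >= 20:00) AND its end is strictly after V's end (X.end > 15:10) AND its start is strictly before G's start (X.start < 15:50).
C: end 20:35 >= 20:00? ✓; end 20:35 > 15:10? ✓; start 13:20 < 15:50? ✓ → yes.
D: end 08:35 >= 20:00? ✗; end 08:35 > 15:10? ✗; start 08:30 < 15:50? ✓ → no.
P: end 19:20 >= 20:00? ✗; end 19:20 > 15:10? ✓; start 18:35 < 15:50? ✗ → no.
S: end 18:15 >= 20:00? ✗; end 18:15 > 15:10? ✓; start 18:05 < 15:50? ✗ → no.
Result: C.

C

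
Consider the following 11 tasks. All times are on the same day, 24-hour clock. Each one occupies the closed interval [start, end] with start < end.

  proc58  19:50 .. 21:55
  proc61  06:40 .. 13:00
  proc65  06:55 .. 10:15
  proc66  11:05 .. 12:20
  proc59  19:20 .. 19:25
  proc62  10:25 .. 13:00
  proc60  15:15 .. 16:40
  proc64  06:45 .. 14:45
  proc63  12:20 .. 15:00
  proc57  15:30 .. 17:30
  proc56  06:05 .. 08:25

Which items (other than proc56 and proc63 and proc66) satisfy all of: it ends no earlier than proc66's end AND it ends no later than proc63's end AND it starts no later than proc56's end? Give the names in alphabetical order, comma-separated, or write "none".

proc61, proc64

Conditions: its end is no earlier than proc66's end (X.end >= 12:20) AND its end is no later than proc63's end (X.end <= 15:00) AND its start is no later than proc56's end (X.start <= 08:25).
proc57: end 17:30 >= 12:20? ✓; end 17:30 <= 15:00? ✗; start 15:30 <= 08:25? ✗ → no.
proc58: end 21:55 >= 12:20? ✓; end 21:55 <= 15:00? ✗; start 19:50 <= 08:25? ✗ → no.
proc59: end 19:25 >= 12:20? ✓; end 19:25 <= 15:00? ✗; start 19:20 <= 08:25? ✗ → no.
proc60: end 16:40 >= 12:20? ✓; end 16:40 <= 15:00? ✗; start 15:15 <= 08:25? ✗ → no.
proc61: end 13:00 >= 12:20? ✓; end 13:00 <= 15:00? ✓; start 06:40 <= 08:25? ✓ → yes.
proc62: end 13:00 >= 12:20? ✓; end 13:00 <= 15:00? ✓; start 10:25 <= 08:25? ✗ → no.
proc64: end 14:45 >= 12:20? ✓; end 14:45 <= 15:00? ✓; start 06:45 <= 08:25? ✓ → yes.
proc65: end 10:15 >= 12:20? ✗; end 10:15 <= 15:00? ✓; start 06:55 <= 08:25? ✓ → no.
Result: proc61, proc64.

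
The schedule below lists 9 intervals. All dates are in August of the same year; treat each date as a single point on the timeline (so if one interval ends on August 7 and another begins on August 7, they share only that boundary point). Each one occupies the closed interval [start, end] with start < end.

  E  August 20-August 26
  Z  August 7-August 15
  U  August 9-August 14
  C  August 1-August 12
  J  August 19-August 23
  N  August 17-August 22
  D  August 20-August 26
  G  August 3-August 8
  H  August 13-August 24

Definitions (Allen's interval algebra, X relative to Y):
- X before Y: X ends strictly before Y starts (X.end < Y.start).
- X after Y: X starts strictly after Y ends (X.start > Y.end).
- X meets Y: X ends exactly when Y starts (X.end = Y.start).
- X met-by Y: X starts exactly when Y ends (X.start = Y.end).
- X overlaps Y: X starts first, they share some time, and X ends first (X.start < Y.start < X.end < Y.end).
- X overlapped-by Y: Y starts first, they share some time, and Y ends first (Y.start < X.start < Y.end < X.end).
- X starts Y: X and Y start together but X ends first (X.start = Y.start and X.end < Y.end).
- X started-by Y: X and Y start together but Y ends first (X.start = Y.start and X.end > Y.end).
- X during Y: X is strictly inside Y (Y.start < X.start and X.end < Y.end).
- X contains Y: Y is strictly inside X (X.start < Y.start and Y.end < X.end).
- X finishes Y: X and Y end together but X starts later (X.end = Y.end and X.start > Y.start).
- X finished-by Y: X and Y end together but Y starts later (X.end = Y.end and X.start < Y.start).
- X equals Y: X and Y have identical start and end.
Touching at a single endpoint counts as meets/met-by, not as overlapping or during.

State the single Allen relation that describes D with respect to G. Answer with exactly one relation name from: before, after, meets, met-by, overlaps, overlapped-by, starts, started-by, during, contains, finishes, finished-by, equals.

after

D = [August 20, August 26]; G = [August 3, August 8].
Compare endpoints: D.start > G.start, D.start > G.end, D.end > G.start, D.end > G.end.
That pattern is 'after'.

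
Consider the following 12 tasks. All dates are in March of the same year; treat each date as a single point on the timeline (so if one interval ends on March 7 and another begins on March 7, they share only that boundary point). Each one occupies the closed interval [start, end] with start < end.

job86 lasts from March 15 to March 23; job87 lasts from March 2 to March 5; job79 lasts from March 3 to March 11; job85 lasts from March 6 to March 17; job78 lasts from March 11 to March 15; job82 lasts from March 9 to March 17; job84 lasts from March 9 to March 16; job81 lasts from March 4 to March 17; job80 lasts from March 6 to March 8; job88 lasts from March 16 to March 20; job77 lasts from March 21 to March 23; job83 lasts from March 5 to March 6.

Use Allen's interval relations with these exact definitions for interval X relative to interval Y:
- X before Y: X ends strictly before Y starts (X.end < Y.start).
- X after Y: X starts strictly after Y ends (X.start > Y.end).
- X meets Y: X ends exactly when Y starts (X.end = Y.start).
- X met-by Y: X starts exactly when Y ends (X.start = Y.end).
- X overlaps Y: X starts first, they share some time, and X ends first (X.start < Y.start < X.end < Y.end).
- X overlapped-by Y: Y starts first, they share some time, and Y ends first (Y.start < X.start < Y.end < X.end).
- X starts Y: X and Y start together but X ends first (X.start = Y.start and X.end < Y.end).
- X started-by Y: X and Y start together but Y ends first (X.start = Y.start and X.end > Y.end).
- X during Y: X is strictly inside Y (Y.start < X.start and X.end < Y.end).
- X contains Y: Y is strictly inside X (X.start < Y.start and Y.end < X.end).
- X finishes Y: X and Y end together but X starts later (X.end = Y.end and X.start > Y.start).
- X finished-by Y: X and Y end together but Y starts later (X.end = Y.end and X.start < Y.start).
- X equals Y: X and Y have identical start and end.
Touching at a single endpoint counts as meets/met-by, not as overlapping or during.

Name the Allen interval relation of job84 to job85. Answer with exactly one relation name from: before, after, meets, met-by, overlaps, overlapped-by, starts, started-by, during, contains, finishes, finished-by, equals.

during

job84 = [March 9, March 16]; job85 = [March 6, March 17].
Compare endpoints: job84.start > job85.start, job84.start < job85.end, job84.end > job85.start, job84.end < job85.end.
That pattern is 'during'.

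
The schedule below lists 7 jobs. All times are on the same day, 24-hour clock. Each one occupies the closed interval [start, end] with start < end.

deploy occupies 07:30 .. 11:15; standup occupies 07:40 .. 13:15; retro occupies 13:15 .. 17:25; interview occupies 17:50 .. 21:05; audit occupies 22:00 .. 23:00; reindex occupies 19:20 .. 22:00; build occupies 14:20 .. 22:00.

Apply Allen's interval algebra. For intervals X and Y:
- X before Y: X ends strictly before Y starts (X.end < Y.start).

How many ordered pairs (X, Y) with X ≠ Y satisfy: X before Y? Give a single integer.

13

Checking all 42 ordered pairs for relation 'before'; matching pairs in alphabetical order:
(deploy, audit): deploy before audit ✓
(deploy, build): deploy before build ✓
(deploy, interview): deploy before interview ✓
(deploy, reindex): deploy before reindex ✓
(deploy, retro): deploy before retro ✓
(interview, audit): interview before audit ✓
(retro, audit): retro before audit ✓
(retro, interview): retro before interview ✓
(retro, reindex): retro before reindex ✓
(standup, audit): standup before audit ✓
(standup, build): standup before build ✓
(standup, interview): standup before interview ✓
(standup, reindex): standup before reindex ✓
Count: 13.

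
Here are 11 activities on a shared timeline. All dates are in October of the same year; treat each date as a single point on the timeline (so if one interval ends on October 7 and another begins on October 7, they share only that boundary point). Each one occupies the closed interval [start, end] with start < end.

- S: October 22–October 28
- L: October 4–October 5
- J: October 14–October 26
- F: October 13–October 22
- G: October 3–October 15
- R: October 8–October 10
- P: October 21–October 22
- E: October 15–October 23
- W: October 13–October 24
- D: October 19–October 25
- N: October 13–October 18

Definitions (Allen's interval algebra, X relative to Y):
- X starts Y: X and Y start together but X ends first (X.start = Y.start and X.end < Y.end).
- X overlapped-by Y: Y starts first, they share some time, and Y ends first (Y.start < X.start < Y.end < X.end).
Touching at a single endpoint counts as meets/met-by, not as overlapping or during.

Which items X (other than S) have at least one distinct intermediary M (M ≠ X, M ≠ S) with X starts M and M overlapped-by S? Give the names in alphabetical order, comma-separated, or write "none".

none

Target S = [October 22, October 28].
Intermediaries M with M overlapped-by S: none.
Union: none.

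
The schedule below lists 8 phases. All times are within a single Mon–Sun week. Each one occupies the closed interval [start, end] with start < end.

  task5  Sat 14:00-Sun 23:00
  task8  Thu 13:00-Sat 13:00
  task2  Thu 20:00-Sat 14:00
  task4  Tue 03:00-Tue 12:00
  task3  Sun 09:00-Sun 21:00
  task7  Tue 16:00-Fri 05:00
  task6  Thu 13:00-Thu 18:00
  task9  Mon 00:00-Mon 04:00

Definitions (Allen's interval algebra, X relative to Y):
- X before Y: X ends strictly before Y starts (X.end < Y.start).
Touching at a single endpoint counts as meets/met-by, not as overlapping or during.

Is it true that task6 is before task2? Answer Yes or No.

task6 = [Thu 13:00, Thu 18:00], task2 = [Thu 20:00, Sat 14:00].
Actual relation of task6 to task2: before.
Asked whether 'before' holds → Yes.

Yes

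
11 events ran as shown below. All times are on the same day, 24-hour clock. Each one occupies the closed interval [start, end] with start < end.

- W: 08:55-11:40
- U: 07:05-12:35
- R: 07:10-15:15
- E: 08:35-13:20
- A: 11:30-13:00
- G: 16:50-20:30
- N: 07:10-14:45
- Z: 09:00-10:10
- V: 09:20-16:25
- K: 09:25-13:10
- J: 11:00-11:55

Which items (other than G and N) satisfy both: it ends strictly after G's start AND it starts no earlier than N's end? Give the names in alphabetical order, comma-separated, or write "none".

none

Conditions: its end is strictly after G's start (X.end > 16:50) AND its start is no earlier than N's end (X.start >= 14:45).
A: end 13:00 > 16:50? ✗; start 11:30 >= 14:45? ✗ → no.
E: end 13:20 > 16:50? ✗; start 08:35 >= 14:45? ✗ → no.
J: end 11:55 > 16:50? ✗; start 11:00 >= 14:45? ✗ → no.
K: end 13:10 > 16:50? ✗; start 09:25 >= 14:45? ✗ → no.
R: end 15:15 > 16:50? ✗; start 07:10 >= 14:45? ✗ → no.
U: end 12:35 > 16:50? ✗; start 07:05 >= 14:45? ✗ → no.
V: end 16:25 > 16:50? ✗; start 09:20 >= 14:45? ✗ → no.
W: end 11:40 > 16:50? ✗; start 08:55 >= 14:45? ✗ → no.
Z: end 10:10 > 16:50? ✗; start 09:00 >= 14:45? ✗ → no.
Result: none.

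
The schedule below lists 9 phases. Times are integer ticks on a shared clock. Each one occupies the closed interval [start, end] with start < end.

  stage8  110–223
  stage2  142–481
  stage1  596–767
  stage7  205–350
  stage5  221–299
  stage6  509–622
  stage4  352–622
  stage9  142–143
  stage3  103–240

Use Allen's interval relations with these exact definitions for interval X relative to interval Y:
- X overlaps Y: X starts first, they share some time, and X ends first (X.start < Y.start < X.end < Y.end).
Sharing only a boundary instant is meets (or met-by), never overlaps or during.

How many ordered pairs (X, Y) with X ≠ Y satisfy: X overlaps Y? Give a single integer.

9

Checking all 72 ordered pairs for relation 'overlaps'; matching pairs in alphabetical order:
(stage2, stage4): stage2 overlaps stage4 ✓
(stage3, stage2): stage3 overlaps stage2 ✓
(stage3, stage5): stage3 overlaps stage5 ✓
(stage3, stage7): stage3 overlaps stage7 ✓
(stage4, stage1): stage4 overlaps stage1 ✓
(stage6, stage1): stage6 overlaps stage1 ✓
(stage8, stage2): stage8 overlaps stage2 ✓
(stage8, stage5): stage8 overlaps stage5 ✓
(stage8, stage7): stage8 overlaps stage7 ✓
Count: 9.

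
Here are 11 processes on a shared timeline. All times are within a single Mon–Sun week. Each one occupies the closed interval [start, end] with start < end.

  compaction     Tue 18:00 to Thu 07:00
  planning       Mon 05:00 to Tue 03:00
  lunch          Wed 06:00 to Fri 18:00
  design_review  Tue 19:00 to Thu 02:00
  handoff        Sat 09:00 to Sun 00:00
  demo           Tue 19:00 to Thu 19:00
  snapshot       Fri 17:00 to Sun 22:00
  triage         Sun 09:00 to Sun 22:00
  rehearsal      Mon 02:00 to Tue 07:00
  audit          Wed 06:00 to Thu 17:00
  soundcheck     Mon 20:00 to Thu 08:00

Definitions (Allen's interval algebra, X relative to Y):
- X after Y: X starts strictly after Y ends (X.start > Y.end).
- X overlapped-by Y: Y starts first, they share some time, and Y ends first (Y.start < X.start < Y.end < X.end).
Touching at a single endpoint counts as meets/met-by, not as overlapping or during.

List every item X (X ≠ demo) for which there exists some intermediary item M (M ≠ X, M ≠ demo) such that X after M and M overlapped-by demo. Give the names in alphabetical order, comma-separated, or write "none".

handoff, triage

Target demo = [Tue 19:00, Thu 19:00].
Intermediaries M with M overlapped-by demo: lunch.
Via lunch — items with X after lunch: handoff, triage.
Union: handoff, triage.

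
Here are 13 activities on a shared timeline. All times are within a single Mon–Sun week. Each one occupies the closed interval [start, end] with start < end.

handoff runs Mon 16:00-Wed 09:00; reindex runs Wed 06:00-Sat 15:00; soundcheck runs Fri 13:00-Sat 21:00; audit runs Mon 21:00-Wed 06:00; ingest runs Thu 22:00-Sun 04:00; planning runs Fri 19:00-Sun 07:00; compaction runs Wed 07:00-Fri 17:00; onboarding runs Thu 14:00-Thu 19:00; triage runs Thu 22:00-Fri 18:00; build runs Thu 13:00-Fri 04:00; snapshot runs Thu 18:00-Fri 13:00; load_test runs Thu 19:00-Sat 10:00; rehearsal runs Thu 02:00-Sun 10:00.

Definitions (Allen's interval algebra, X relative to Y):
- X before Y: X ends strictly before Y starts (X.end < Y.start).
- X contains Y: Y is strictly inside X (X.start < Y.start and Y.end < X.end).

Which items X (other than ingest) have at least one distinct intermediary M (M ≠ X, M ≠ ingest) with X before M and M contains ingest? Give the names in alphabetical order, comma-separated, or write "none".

Target ingest = [Thu 22:00, Sun 04:00].
Intermediaries M with M contains ingest: rehearsal.
Via rehearsal — items with X before rehearsal: audit, handoff.
Union: audit, handoff.

audit, handoff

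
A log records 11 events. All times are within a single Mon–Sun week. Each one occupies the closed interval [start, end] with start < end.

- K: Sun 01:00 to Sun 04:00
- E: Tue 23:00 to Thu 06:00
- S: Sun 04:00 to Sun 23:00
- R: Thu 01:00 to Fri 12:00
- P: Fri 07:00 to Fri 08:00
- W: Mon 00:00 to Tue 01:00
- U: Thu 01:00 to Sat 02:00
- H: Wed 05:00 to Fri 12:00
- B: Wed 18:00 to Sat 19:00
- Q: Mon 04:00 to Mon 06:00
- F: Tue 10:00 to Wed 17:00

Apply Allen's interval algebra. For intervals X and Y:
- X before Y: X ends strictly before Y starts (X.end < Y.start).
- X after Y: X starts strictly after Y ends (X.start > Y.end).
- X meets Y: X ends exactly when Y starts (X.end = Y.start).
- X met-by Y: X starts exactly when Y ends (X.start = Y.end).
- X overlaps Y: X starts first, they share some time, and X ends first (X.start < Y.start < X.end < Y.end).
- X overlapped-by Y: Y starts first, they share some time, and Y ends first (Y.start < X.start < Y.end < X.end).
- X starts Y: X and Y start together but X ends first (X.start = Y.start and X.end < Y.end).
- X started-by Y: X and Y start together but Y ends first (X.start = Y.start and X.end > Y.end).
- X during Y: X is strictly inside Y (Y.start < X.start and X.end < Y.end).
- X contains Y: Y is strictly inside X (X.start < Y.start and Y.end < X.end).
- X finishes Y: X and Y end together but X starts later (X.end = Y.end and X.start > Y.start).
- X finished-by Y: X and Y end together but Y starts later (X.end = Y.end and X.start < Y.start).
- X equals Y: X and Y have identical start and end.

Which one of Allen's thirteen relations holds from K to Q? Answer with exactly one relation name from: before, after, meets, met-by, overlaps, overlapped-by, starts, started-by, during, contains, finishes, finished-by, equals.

after

K = [Sun 01:00, Sun 04:00]; Q = [Mon 04:00, Mon 06:00].
Compare endpoints: K.start > Q.start, K.start > Q.end, K.end > Q.start, K.end > Q.end.
That pattern is 'after'.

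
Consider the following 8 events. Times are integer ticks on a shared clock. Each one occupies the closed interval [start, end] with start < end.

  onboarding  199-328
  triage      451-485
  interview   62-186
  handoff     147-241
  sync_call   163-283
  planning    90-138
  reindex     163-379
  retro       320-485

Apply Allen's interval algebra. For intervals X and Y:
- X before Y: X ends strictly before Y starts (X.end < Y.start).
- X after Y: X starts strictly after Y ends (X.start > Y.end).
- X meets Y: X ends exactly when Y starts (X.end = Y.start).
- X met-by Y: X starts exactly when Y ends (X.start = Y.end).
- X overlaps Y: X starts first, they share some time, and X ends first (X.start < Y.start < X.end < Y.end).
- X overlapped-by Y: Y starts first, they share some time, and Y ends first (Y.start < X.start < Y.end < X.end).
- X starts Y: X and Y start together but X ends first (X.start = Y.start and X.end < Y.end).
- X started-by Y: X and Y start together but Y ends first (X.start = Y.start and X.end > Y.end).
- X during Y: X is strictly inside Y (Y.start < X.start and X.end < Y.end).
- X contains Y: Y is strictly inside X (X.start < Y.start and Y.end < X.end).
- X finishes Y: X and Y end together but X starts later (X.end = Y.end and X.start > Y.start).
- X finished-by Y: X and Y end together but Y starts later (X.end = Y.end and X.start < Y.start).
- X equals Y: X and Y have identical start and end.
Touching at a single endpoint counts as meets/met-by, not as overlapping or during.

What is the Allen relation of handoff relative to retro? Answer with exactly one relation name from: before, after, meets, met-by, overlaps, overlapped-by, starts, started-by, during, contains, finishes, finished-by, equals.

before

handoff = [147, 241]; retro = [320, 485].
Compare endpoints: handoff.start < retro.start, handoff.start < retro.end, handoff.end < retro.start, handoff.end < retro.end.
That pattern is 'before'.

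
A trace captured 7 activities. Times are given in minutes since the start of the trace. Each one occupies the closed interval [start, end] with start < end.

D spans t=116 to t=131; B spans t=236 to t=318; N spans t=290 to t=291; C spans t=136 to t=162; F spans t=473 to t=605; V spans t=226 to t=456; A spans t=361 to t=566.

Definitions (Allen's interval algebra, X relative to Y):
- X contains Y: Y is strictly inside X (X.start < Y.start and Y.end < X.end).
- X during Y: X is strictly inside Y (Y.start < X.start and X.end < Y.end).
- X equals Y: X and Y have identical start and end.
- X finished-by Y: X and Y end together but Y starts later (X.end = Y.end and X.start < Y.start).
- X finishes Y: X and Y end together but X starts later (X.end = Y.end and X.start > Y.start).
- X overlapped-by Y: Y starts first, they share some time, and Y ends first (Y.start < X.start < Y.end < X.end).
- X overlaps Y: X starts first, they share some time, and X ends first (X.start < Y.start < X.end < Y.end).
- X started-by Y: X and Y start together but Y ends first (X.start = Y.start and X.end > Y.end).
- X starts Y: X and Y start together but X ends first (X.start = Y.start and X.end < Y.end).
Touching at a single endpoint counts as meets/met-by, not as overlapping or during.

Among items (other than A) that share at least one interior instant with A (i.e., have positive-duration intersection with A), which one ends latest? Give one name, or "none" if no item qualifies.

F

Target A = [t=361, t=566].
B [t=236, t=318] → before → excluded.
C [t=136, t=162] → before → excluded.
D [t=116, t=131] → before → excluded.
F [t=473, t=605] → overlapped-by → candidate.
N [t=290, t=291] → before → excluded.
V [t=226, t=456] → overlaps → candidate.
Among candidates, latest end is t=605 → F.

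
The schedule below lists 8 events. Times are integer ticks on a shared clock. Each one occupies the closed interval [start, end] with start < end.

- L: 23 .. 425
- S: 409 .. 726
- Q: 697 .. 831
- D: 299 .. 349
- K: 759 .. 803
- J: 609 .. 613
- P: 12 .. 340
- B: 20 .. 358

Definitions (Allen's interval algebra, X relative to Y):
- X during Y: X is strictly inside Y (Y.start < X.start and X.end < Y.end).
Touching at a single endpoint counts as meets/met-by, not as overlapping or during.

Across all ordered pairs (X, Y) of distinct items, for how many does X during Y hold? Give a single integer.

Checking all 56 ordered pairs for relation 'during'; matching pairs in alphabetical order:
(D, B): D during B ✓
(D, L): D during L ✓
(J, S): J during S ✓
(K, Q): K during Q ✓
Count: 4.

4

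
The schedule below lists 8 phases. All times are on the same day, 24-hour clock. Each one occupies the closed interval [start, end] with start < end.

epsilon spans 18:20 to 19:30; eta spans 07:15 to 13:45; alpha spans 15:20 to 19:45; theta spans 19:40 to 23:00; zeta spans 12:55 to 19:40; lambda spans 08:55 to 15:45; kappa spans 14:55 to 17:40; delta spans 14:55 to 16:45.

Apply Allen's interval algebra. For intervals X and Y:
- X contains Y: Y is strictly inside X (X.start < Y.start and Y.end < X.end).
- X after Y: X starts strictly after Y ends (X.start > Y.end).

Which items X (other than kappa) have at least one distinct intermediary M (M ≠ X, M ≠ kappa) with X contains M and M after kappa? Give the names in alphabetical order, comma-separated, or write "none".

alpha, zeta

Target kappa = [14:55, 17:40].
Intermediaries M with M after kappa: epsilon, theta.
Via epsilon — items with X contains epsilon: alpha, zeta.
Via theta — items with X contains theta: none.
Union: alpha, zeta.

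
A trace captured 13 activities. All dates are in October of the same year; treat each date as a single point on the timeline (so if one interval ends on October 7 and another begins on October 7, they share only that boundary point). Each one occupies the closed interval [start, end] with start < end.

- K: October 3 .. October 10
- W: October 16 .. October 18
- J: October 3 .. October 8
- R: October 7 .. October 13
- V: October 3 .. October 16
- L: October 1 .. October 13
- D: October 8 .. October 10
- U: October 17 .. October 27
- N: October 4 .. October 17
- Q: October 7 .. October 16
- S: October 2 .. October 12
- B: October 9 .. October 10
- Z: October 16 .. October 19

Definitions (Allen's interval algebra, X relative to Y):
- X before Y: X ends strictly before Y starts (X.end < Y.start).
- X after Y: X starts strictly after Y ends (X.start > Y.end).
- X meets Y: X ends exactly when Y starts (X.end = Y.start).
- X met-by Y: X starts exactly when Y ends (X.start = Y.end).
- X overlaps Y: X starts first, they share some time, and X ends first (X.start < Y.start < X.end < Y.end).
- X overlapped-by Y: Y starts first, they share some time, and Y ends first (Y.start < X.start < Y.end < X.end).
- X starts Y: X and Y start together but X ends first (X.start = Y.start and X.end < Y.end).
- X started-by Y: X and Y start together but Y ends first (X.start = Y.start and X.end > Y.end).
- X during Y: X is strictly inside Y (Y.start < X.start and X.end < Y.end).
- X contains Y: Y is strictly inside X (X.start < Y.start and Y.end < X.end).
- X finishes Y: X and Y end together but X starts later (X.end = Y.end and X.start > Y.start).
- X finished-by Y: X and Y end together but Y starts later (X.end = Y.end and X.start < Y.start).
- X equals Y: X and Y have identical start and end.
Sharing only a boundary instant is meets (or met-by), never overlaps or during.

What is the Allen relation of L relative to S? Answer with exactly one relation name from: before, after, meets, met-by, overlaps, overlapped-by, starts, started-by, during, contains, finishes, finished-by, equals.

L = [October 1, October 13]; S = [October 2, October 12].
Compare endpoints: L.start < S.start, L.start < S.end, L.end > S.start, L.end > S.end.
That pattern is 'contains'.

contains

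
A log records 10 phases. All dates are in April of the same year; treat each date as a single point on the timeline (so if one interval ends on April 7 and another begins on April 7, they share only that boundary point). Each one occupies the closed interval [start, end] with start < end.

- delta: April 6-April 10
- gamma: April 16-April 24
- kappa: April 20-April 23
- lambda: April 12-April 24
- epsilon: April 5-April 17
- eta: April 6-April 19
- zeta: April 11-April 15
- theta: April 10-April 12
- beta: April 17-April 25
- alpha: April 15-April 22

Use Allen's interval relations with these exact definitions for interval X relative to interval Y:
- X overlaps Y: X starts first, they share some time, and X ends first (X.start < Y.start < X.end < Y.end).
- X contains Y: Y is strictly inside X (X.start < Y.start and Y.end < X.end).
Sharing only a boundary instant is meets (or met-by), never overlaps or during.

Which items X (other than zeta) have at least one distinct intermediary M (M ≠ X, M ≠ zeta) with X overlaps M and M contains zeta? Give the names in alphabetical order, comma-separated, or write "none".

Target zeta = [April 11, April 15].
Intermediaries M with M contains zeta: epsilon, eta.
Via epsilon — items with X overlaps epsilon: none.
Via eta — items with X overlaps eta: epsilon.
Union: epsilon.

epsilon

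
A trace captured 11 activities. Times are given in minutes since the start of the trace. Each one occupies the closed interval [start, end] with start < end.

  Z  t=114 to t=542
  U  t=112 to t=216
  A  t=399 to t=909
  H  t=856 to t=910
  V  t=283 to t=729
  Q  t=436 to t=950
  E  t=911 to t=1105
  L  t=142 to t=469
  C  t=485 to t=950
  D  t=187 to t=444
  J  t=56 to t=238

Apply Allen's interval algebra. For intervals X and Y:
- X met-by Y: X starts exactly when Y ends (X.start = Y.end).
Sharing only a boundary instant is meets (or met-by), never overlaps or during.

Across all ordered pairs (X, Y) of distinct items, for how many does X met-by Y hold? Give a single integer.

Checking all 110 ordered pairs for relation 'met-by'; matching pairs in alphabetical order:
No pair satisfies it.
Count: 0.

0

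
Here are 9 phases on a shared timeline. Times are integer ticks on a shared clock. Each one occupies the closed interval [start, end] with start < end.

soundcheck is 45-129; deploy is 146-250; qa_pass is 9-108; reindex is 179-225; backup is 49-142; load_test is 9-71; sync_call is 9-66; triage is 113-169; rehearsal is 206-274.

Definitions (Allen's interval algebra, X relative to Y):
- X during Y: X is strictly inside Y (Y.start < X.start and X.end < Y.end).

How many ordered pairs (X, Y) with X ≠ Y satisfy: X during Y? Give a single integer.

Checking all 72 ordered pairs for relation 'during'; matching pairs in alphabetical order:
(reindex, deploy): reindex during deploy ✓
Count: 1.

1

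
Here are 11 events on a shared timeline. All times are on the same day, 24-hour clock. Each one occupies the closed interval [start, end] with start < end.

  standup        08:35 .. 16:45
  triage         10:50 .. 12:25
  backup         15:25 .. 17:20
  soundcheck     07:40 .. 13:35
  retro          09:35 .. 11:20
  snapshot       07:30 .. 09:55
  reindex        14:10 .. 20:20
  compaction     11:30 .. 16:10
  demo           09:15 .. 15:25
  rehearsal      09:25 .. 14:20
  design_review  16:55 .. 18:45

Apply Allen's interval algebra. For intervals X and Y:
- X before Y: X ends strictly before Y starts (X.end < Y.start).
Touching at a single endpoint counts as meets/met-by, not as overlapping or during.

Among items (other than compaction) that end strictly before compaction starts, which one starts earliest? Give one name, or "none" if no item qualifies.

snapshot

Target compaction = [11:30, 16:10].
backup [15:25, 17:20] → overlapped-by → excluded.
demo [09:15, 15:25] → overlaps → excluded.
design_review [16:55, 18:45] → after → excluded.
rehearsal [09:25, 14:20] → overlaps → excluded.
reindex [14:10, 20:20] → overlapped-by → excluded.
retro [09:35, 11:20] → before → candidate.
snapshot [07:30, 09:55] → before → candidate.
soundcheck [07:40, 13:35] → overlaps → excluded.
standup [08:35, 16:45] → contains → excluded.
triage [10:50, 12:25] → overlaps → excluded.
Among candidates, earliest start is 07:30 → snapshot.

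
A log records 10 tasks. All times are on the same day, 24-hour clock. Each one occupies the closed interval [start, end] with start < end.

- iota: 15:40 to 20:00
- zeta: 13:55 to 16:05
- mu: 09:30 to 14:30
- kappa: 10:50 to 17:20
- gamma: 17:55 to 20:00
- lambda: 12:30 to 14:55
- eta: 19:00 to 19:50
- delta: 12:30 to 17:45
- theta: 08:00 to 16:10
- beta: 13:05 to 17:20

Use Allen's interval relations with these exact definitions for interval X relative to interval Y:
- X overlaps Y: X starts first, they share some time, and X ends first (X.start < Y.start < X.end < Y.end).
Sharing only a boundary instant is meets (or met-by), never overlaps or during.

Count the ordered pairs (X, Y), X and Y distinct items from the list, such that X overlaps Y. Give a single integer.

Checking all 90 ordered pairs for relation 'overlaps'; matching pairs in alphabetical order:
(beta, iota): beta overlaps iota ✓
(delta, iota): delta overlaps iota ✓
(kappa, delta): kappa overlaps delta ✓
(kappa, iota): kappa overlaps iota ✓
(lambda, beta): lambda overlaps beta ✓
(lambda, zeta): lambda overlaps zeta ✓
(mu, beta): mu overlaps beta ✓
(mu, delta): mu overlaps delta ✓
(mu, kappa): mu overlaps kappa ✓
(mu, lambda): mu overlaps lambda ✓
(mu, zeta): mu overlaps zeta ✓
(theta, beta): theta overlaps beta ✓
(theta, delta): theta overlaps delta ✓
(theta, iota): theta overlaps iota ✓
(theta, kappa): theta overlaps kappa ✓
(zeta, iota): zeta overlaps iota ✓
Count: 16.

16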